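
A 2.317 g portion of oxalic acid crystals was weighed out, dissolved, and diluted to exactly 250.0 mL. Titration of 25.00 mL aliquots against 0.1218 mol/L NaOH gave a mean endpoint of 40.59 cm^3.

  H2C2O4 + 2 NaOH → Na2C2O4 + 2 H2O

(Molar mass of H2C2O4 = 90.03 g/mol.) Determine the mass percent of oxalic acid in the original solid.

n(NaOH) per titration = 0.04059 × 0.1218 = 4.944 × 10^-3 mol
From the 1:2 ratio, n(H2C2O4) in each aliquot = 1/2 × 4.944 × 10^-3 = 2.472 × 10^-3 mol
n(H2C2O4) in the whole flask = 2.472 × 10^-3 × 250.0/25.00 = 0.02472 mol
mass of H2C2O4 = 0.02472 × 90.03 = 2.225 g
% H2C2O4 = 2.225 / 2.317 × 100 = 96.05 %

96.05 %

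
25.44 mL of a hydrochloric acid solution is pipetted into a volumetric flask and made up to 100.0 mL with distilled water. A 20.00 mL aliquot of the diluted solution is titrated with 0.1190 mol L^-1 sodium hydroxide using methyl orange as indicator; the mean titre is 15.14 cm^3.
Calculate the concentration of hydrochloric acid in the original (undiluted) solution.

HCl + NaOH → NaCl + H2O
n(NaOH) = 0.01514 × 0.1190 = 1.802 × 10^-3 mol
n(HCl) in the aliquot = 1.802 × 10^-3 mol (1:1 ratio)
[HCl]_dilute = 1.802 × 10^-3 / 0.02000 = 0.09008 mol/L
Dilution factor = 100.0 / 25.44 = 3.931
[HCl]_stock = 0.09008 × 3.931 = 0.3541 mol/L

0.3541 mol/L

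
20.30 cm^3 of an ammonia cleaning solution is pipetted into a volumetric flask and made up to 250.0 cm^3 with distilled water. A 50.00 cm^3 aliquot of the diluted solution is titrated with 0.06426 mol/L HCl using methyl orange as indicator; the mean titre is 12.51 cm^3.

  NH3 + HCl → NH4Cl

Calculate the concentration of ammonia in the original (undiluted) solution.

n(HCl) = 0.01251 × 0.06426 = 8.039 × 10^-4 mol
n(NH3) in the aliquot = 8.039 × 10^-4 mol (1:1 ratio)
[NH3]_dilute = 8.039 × 10^-4 / 0.05000 = 0.01608 mol/L
Dilution factor = 250.0 / 20.30 = 12.32
[NH3]_stock = 0.01608 × 12.32 = 0.1980 mol/L

0.1980 mol/L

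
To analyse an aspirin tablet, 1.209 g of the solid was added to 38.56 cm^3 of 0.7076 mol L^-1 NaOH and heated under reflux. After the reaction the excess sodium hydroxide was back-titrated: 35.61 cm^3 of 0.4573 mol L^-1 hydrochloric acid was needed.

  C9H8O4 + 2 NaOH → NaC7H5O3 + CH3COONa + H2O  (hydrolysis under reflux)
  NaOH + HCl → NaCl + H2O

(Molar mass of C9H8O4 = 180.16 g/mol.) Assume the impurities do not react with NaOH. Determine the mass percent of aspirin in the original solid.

n(NaOH) added = 0.03856 × 0.7076 = 0.02729 mol
n(HCl) used in back-titration = 0.03561 × 0.4573 = 0.01628 mol
n(NaOH) left over = 0.01628 mol (1:1 ratio)
n(NaOH) consumed by analyte = 0.02729 − 0.01628 = 0.01100 mol
From the 1:2 ratio, n(C9H8O4) = 1/2 × 0.01100 = 5.500 × 10^-3 mol
mass of C9H8O4 = 5.500 × 10^-3 × 180.16 = 0.9909 g
% C9H8O4 = 0.9909 / 1.209 × 100 = 81.96 %

81.96 %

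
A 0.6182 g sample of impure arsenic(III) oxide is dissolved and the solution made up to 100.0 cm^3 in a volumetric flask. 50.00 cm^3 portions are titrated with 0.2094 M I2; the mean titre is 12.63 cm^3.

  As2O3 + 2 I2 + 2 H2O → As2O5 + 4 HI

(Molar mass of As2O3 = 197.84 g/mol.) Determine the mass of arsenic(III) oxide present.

0.5232 g

n(I2) per titration = 0.01263 × 0.2094 = 2.645 × 10^-3 mol
From the 1:2 ratio, n(As2O3) in each aliquot = 1/2 × 2.645 × 10^-3 = 1.322 × 10^-3 mol
n(As2O3) in the whole flask = 1.322 × 10^-3 × 100.0/50.00 = 2.645 × 10^-3 mol
mass of As2O3 = 2.645 × 10^-3 × 197.84 = 0.5232 g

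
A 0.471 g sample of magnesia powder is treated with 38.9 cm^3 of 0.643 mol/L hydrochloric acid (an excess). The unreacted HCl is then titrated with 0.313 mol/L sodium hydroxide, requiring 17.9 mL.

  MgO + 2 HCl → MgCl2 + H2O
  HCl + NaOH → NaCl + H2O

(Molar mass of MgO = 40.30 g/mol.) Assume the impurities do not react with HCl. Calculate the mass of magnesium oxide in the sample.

0.391 g

n(HCl) added = 0.0389 × 0.643 = 0.0250 mol
n(NaOH) used in back-titration = 0.0179 × 0.313 = 5.60 × 10^-3 mol
n(HCl) left over = 5.60 × 10^-3 mol (1:1 ratio)
n(HCl) consumed by analyte = 0.0250 − 5.60 × 10^-3 = 0.0194 mol
From the 1:2 ratio, n(MgO) = 1/2 × 0.0194 = 9.71 × 10^-3 mol
mass of MgO = 9.71 × 10^-3 × 40.30 = 0.391 g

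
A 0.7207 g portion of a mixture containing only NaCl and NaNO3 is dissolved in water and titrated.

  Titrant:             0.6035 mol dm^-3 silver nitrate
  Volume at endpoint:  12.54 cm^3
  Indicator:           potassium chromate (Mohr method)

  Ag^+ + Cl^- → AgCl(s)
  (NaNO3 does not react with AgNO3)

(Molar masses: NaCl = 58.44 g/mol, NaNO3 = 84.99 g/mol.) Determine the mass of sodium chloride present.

0.4423 g

n(AgNO3) = 0.01254 × 0.6035 = 7.568 × 10^-3 mol
Let x = n(NaCl), y = n(NaNO3).
Titrant: 1x = 7.568 × 10^-3;  mass: 58.44x + 84.99y = 0.7207
Solving, x = 7.568 × 10^-3 mol, y = 3.276 × 10^-3 mol
mass of NaCl = 7.568 × 10^-3 × 58.44 = 0.4423 g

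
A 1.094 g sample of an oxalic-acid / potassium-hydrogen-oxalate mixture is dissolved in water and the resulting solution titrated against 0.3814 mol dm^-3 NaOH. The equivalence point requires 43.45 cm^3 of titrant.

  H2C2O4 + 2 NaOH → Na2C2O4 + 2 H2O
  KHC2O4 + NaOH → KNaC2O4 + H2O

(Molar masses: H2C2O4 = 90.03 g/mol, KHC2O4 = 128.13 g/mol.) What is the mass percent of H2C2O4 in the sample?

50.96 %

n(NaOH) = 0.04345 × 0.3814 = 0.01657 mol
Let x = n(H2C2O4), y = n(KHC2O4).
Titrant: 2x + 1y = 0.01657;  mass: 90.03x + 128.13y = 1.094
Solving, x = 6.192 × 10^-3 mol, y = 4.187 × 10^-3 mol
mass of H2C2O4 = 6.192 × 10^-3 × 90.03 = 0.5575 g
% H2C2O4 = 0.5575 / 1.094 × 100 = 50.96 %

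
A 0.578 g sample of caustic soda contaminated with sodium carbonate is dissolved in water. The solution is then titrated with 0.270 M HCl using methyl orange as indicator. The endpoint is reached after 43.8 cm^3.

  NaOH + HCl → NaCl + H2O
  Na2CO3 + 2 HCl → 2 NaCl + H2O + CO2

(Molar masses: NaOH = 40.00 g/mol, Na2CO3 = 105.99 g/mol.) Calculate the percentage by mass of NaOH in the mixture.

n(HCl) = 0.0438 × 0.270 = 0.0118 mol
Let x = n(NaOH), y = n(Na2CO3).
Titrant: 1x + 2y = 0.0118;  mass: 40.00x + 105.99y = 0.578
Solving, x = 3.75 × 10^-3 mol, y = 4.04 × 10^-3 mol
mass of NaOH = 3.75 × 10^-3 × 40.00 = 0.150 g
% NaOH = 0.150 / 0.578 × 100 = 25.9 %

25.9 %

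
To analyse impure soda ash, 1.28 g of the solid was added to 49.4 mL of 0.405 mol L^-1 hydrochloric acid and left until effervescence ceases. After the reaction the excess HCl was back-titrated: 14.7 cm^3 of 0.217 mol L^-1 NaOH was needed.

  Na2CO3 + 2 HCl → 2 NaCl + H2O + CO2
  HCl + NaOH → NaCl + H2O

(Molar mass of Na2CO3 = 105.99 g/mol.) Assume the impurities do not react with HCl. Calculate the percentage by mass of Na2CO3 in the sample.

n(HCl) added = 0.0494 × 0.405 = 0.0200 mol
n(NaOH) used in back-titration = 0.0147 × 0.217 = 3.19 × 10^-3 mol
n(HCl) left over = 3.19 × 10^-3 mol (1:1 ratio)
n(HCl) consumed by analyte = 0.0200 − 3.19 × 10^-3 = 0.0168 mol
From the 1:2 ratio, n(Na2CO3) = 1/2 × 0.0168 = 8.41 × 10^-3 mol
mass of Na2CO3 = 8.41 × 10^-3 × 105.99 = 0.891 g
% Na2CO3 = 0.891 / 1.28 × 100 = 69.6 %

69.6 %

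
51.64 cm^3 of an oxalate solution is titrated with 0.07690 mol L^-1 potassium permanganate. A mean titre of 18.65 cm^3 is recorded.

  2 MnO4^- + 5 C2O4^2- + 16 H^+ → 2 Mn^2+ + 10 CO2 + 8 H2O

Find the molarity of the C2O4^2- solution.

n(KMnO4) = 0.01865 L × 0.07690 mol/L = 1.434 × 10^-3 mol
From the 5:2 mole ratio, n(C2O4^2-) = 5/2 × 1.434 × 10^-3 = 3.585 × 10^-3 mol
[C2O4^2-] = 3.585 × 10^-3 mol / 0.05164 L = 0.06943 mol/L

0.06943 mol/L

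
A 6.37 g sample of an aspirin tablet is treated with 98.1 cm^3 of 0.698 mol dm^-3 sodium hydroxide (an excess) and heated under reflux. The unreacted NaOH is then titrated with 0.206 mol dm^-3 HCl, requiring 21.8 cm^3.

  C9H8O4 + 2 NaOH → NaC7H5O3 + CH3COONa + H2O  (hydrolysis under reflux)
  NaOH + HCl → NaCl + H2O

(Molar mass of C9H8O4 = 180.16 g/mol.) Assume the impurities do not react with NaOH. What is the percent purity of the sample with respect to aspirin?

90.5 %

n(NaOH) added = 0.0981 × 0.698 = 0.0685 mol
n(HCl) used in back-titration = 0.0218 × 0.206 = 4.49 × 10^-3 mol
n(NaOH) left over = 4.49 × 10^-3 mol (1:1 ratio)
n(NaOH) consumed by analyte = 0.0685 − 4.49 × 10^-3 = 0.0640 mol
From the 1:2 ratio, n(C9H8O4) = 1/2 × 0.0640 = 0.0320 mol
mass of C9H8O4 = 0.0320 × 180.16 = 5.76 g
% C9H8O4 = 5.76 / 6.37 × 100 = 90.5 %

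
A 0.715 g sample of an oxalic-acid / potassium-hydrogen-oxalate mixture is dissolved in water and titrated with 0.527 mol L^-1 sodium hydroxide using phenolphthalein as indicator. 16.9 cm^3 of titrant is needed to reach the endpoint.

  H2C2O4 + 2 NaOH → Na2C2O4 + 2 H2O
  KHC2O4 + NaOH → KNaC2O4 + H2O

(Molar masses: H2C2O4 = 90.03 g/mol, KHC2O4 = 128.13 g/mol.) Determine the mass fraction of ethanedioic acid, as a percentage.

32.3 %

n(NaOH) = 0.0169 × 0.527 = 8.91 × 10^-3 mol
Let x = n(H2C2O4), y = n(KHC2O4).
Titrant: 2x + 1y = 8.91 × 10^-3;  mass: 90.03x + 128.13y = 0.715
Solving, x = 2.56 × 10^-3 mol, y = 3.78 × 10^-3 mol
mass of H2C2O4 = 2.56 × 10^-3 × 90.03 = 0.231 g
% H2C2O4 = 0.231 / 0.715 × 100 = 32.3 %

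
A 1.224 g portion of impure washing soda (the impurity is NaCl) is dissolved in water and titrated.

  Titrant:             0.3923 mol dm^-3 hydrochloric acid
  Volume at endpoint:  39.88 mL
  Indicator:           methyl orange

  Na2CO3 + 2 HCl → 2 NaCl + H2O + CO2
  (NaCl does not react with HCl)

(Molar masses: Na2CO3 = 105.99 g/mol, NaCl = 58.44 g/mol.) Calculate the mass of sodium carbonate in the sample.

n(HCl) = 0.03988 × 0.3923 = 0.01564 mol
Let x = n(Na2CO3), y = n(NaCl).
Titrant: 2x = 0.01564;  mass: 105.99x + 58.44y = 1.224
Solving, x = 7.822 × 10^-3 mol, y = 6.757 × 10^-3 mol
mass of Na2CO3 = 7.822 × 10^-3 × 105.99 = 0.8291 g

0.8291 g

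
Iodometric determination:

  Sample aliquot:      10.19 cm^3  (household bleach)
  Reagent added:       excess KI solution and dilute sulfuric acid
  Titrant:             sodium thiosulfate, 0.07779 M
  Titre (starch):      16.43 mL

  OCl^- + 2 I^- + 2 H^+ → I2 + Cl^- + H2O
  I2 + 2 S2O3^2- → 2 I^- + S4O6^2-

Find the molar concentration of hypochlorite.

0.06271 M

n(S2O3^2-) = 0.01643 × 0.07779 = 1.278 × 10^-3 mol
n(I2) = n(S2O3^2-)/2 = 6.390 × 10^-4 mol
n(OCl^-) in the aliquot = 6.390 × 10^-4 mol (1:1 ratio)
[OCl^-] = 6.390 × 10^-4 / 0.01019 = 0.06271 mol/L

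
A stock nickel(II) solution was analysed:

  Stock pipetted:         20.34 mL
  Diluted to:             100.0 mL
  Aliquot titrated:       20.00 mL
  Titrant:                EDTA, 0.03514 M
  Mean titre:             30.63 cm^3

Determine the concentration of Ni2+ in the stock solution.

Ni^2+ + EDTA^4- → [Ni(EDTA)]^2-
n(EDTA) = 0.03063 × 0.03514 = 1.076 × 10^-3 mol
n(Ni2+) in the aliquot = 1.076 × 10^-3 mol (1:1 ratio)
[Ni2+]_dilute = 1.076 × 10^-3 / 0.02000 = 0.05382 mol/L
Dilution factor = 100.0 / 20.34 = 4.916
[Ni2+]_stock = 0.05382 × 4.916 = 0.2646 mol/L

0.2646 M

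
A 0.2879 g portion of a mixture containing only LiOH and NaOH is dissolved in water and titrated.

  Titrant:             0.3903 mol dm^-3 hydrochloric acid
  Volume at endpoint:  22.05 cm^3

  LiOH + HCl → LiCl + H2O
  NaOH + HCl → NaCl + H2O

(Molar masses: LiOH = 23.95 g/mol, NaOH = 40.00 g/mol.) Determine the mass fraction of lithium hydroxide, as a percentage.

n(HCl) = 0.02205 × 0.3903 = 8.606 × 10^-3 mol
Let x = n(LiOH), y = n(NaOH).
Titrant: 1x + 1y = 8.606 × 10^-3;  mass: 23.95x + 40.00y = 0.2879
Solving, x = 3.511 × 10^-3 mol, y = 5.096 × 10^-3 mol
mass of LiOH = 3.511 × 10^-3 × 23.95 = 0.08408 g
% LiOH = 0.08408 / 0.2879 × 100 = 29.20 %

29.20 %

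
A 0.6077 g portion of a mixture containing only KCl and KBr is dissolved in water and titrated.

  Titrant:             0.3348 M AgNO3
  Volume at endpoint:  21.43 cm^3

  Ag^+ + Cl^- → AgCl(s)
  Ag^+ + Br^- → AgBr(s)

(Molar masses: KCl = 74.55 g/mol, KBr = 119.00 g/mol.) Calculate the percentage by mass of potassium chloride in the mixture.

67.92 %

n(AgNO3) = 0.02143 × 0.3348 = 7.175 × 10^-3 mol
Let x = n(KCl), y = n(KBr).
Titrant: 1x + 1y = 7.175 × 10^-3;  mass: 74.55x + 119.00y = 0.6077
Solving, x = 5.536 × 10^-3 mol, y = 1.638 × 10^-3 mol
mass of KCl = 5.536 × 10^-3 × 74.55 = 0.4127 g
% KCl = 0.4127 / 0.6077 × 100 = 67.92 %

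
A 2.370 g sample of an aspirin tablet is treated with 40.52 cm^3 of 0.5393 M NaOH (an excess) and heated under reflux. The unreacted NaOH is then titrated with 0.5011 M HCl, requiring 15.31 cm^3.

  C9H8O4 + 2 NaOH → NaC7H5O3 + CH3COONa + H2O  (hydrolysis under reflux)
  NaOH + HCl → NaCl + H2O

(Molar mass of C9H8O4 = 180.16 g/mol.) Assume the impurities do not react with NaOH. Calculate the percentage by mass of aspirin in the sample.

53.90 %

n(NaOH) added = 0.04052 × 0.5393 = 0.02185 mol
n(HCl) used in back-titration = 0.01531 × 0.5011 = 7.672 × 10^-3 mol
n(NaOH) left over = 7.672 × 10^-3 mol (1:1 ratio)
n(NaOH) consumed by analyte = 0.02185 − 7.672 × 10^-3 = 0.01418 mol
From the 1:2 ratio, n(C9H8O4) = 1/2 × 0.01418 = 7.090 × 10^-3 mol
mass of C9H8O4 = 7.090 × 10^-3 × 180.16 = 1.277 g
% C9H8O4 = 1.277 / 2.370 × 100 = 53.90 %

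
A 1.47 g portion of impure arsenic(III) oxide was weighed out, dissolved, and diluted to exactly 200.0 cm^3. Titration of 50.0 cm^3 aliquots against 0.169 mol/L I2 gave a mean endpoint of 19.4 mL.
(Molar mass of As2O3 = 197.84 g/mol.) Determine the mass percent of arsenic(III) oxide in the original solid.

As2O3 + 2 I2 + 2 H2O → As2O5 + 4 HI
n(I2) per titration = 0.0194 × 0.169 = 3.28 × 10^-3 mol
From the 1:2 ratio, n(As2O3) in each aliquot = 1/2 × 3.28 × 10^-3 = 1.64 × 10^-3 mol
n(As2O3) in the whole flask = 1.64 × 10^-3 × 200.0/50.0 = 6.56 × 10^-3 mol
mass of As2O3 = 6.56 × 10^-3 × 197.84 = 1.30 g
% As2O3 = 1.30 / 1.47 × 100 = 88.3 %

88.3 %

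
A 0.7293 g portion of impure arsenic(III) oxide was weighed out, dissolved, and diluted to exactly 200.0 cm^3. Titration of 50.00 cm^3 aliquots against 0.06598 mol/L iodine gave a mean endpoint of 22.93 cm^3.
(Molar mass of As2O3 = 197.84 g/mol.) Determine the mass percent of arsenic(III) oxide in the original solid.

As2O3 + 2 I2 + 2 H2O → As2O5 + 4 HI
n(I2) per titration = 0.02293 × 0.06598 = 1.513 × 10^-3 mol
From the 1:2 ratio, n(As2O3) in each aliquot = 1/2 × 1.513 × 10^-3 = 7.565 × 10^-4 mol
n(As2O3) in the whole flask = 7.565 × 10^-4 × 200.0/50.00 = 3.026 × 10^-3 mol
mass of As2O3 = 3.026 × 10^-3 × 197.84 = 0.5986 g
% As2O3 = 0.5986 / 0.7293 × 100 = 82.08 %

82.08 %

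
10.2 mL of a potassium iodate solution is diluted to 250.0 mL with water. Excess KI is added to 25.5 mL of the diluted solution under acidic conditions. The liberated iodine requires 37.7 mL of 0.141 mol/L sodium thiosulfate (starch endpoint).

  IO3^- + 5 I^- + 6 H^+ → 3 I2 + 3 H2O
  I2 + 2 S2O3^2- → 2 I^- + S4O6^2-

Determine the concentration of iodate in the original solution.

n(S2O3^2-) = 0.0377 × 0.141 = 5.32 × 10^-3 mol
n(I2) = n(S2O3^2-)/2 = 2.66 × 10^-3 mol
From the 1:3 ratio, n(IO3^-) in the aliquot = 1/3 × 2.66 × 10^-3 = 8.86 × 10^-4 mol
[IO3^-]_dilute = 8.86 × 10^-4 / 0.0255 = 0.0347 mol/L
[IO3^-]_original = 0.0347 × 250.0/10.2 = 0.852 mol/L

0.852 mol/L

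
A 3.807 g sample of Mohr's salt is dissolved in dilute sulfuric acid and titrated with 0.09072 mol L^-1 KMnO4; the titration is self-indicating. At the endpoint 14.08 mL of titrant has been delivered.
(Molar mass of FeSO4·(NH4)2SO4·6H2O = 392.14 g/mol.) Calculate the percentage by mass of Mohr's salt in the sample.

MnO4^- + 5 Fe^2+ + 8 H^+ → Mn^2+ + 5 Fe^3+ + 4 H2O
n(KMnO4) = 0.01408 L × 0.09072 mol/L = 1.277 × 10^-3 mol
From the 5:1 ratio, n(FeSO4·(NH4)2SO4·6H2O) = 5/1 × 1.277 × 10^-3 = 6.387 × 10^-3 mol
mass of FeSO4·(NH4)2SO4·6H2O = 6.387 × 10^-3 × 392.14 g/mol = 2.504 g
% FeSO4·(NH4)2SO4·6H2O = 2.504 / 3.807 × 100 = 65.79 %

65.79 %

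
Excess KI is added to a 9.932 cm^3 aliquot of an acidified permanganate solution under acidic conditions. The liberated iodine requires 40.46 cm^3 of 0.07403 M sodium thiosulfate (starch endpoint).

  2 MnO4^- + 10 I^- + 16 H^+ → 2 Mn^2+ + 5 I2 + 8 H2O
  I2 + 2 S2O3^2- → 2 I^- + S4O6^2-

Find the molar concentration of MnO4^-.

n(S2O3^2-) = 0.04046 × 0.07403 = 2.995 × 10^-3 mol
n(I2) = n(S2O3^2-)/2 = 1.498 × 10^-3 mol
From the 2:5 ratio, n(MnO4^-) in the aliquot = 2/5 × 1.498 × 10^-3 = 5.991 × 10^-4 mol
[MnO4^-] = 5.991 × 10^-4 / 0.009932 = 0.06032 mol/L

0.06032 M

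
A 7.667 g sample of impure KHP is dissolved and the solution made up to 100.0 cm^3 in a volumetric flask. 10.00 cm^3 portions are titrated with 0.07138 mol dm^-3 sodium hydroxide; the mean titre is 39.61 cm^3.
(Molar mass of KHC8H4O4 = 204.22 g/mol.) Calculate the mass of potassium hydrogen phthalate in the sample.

KHC8H4O4 + NaOH → KNaC8H4O4 + H2O
n(NaOH) per titration = 0.03961 × 0.07138 = 2.827 × 10^-3 mol
n(KHC8H4O4) in each aliquot = 2.827 × 10^-3 mol (1:1 ratio)
n(KHC8H4O4) in the whole flask = 2.827 × 10^-3 × 100.0/10.00 = 0.02827 mol
mass of KHC8H4O4 = 0.02827 × 204.22 = 5.774 g

5.774 g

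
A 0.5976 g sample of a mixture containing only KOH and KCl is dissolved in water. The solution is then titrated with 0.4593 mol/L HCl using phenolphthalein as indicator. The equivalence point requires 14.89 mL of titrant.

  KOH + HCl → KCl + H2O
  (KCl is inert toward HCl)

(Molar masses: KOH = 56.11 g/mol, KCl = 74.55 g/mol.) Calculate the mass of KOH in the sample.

0.3837 g

n(HCl) = 0.01489 × 0.4593 = 6.839 × 10^-3 mol
Let x = n(KOH), y = n(KCl).
Titrant: 1x = 6.839 × 10^-3;  mass: 56.11x + 74.55y = 0.5976
Solving, x = 6.839 × 10^-3 mol, y = 2.869 × 10^-3 mol
mass of KOH = 6.839 × 10^-3 × 56.11 = 0.3837 g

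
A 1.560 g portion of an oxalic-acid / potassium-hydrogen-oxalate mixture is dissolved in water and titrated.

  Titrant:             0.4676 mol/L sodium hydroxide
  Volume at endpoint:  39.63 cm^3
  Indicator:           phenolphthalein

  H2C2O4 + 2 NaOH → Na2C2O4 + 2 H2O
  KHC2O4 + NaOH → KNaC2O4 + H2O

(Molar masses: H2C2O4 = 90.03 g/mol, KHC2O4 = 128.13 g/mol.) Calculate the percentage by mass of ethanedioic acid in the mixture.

28.27 %

n(NaOH) = 0.03963 × 0.4676 = 0.01853 mol
Let x = n(H2C2O4), y = n(KHC2O4).
Titrant: 2x + 1y = 0.01853;  mass: 90.03x + 128.13y = 1.560
Solving, x = 4.899 × 10^-3 mol, y = 8.733 × 10^-3 mol
mass of H2C2O4 = 4.899 × 10^-3 × 90.03 = 0.4411 g
% H2C2O4 = 0.4411 / 1.560 × 100 = 28.27 %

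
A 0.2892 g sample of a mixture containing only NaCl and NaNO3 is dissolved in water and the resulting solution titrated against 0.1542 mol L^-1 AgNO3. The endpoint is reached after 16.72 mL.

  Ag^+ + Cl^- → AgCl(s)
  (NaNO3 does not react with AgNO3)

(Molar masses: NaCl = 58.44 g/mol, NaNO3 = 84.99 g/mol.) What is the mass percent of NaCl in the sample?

52.10 %

n(AgNO3) = 0.01672 × 0.1542 = 2.578 × 10^-3 mol
Let x = n(NaCl), y = n(NaNO3).
Titrant: 1x = 2.578 × 10^-3;  mass: 58.44x + 84.99y = 0.2892
Solving, x = 2.578 × 10^-3 mol, y = 1.630 × 10^-3 mol
mass of NaCl = 2.578 × 10^-3 × 58.44 = 0.1507 g
% NaCl = 0.1507 / 0.2892 × 100 = 52.10 %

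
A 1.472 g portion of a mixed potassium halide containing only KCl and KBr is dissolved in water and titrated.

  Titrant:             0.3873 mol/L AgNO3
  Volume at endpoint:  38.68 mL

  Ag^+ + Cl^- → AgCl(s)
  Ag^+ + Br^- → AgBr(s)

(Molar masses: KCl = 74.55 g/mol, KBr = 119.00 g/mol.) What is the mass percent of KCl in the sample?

n(AgNO3) = 0.03868 × 0.3873 = 0.01498 mol
Let x = n(KCl), y = n(KBr).
Titrant: 1x + 1y = 0.01498;  mass: 74.55x + 119.00y = 1.472
Solving, x = 6.990 × 10^-3 mol, y = 7.991 × 10^-3 mol
mass of KCl = 6.990 × 10^-3 × 74.55 = 0.5211 g
% KCl = 0.5211 / 1.472 × 100 = 35.40 %

35.40 %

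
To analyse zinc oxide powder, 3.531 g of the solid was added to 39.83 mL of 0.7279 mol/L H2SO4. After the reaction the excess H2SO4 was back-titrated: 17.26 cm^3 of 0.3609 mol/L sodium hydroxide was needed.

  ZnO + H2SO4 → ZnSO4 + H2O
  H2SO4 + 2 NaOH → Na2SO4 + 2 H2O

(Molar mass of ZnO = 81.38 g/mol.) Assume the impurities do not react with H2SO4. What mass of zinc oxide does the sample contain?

2.106 g

n(H2SO4) added = 0.03983 × 0.7279 = 0.02899 mol
n(NaOH) used in back-titration = 0.01726 × 0.3609 = 6.229 × 10^-3 mol
From the 1:2 ratio, n(H2SO4) left over = 1/2 × 6.229 × 10^-3 = 3.115 × 10^-3 mol
n(H2SO4) consumed by analyte = 0.02899 − 3.115 × 10^-3 = 0.02588 mol
n(ZnO) = 0.02588 mol (1:1 ratio)
mass of ZnO = 0.02588 × 81.38 = 2.106 g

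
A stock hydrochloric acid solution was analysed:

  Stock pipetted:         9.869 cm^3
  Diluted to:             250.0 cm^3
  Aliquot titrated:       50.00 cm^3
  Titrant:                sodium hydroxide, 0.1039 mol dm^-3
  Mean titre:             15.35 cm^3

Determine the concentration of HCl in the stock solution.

HCl + NaOH → NaCl + H2O
n(NaOH) = 0.01535 × 0.1039 = 1.595 × 10^-3 mol
n(HCl) in the aliquot = 1.595 × 10^-3 mol (1:1 ratio)
[HCl]_dilute = 1.595 × 10^-3 / 0.05000 = 0.03190 mol/L
Dilution factor = 250.0 / 9.869 = 25.33
[HCl]_stock = 0.03190 × 25.33 = 0.8080 mol/L

0.8080 mol/L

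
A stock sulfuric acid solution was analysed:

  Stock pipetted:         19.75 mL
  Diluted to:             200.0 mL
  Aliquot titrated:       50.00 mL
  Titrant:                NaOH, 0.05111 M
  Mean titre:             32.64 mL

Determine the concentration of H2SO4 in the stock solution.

H2SO4 + 2 NaOH → Na2SO4 + 2 H2O
n(NaOH) = 0.03264 × 0.05111 = 1.668 × 10^-3 mol
From the 1:2 ratio, n(H2SO4) in the aliquot = 1/2 × 1.668 × 10^-3 = 8.341 × 10^-4 mol
[H2SO4]_dilute = 8.341 × 10^-4 / 0.05000 = 0.01668 mol/L
Dilution factor = 200.0 / 19.75 = 10.13
[H2SO4]_stock = 0.01668 × 10.13 = 0.1689 mol/L

0.1689 M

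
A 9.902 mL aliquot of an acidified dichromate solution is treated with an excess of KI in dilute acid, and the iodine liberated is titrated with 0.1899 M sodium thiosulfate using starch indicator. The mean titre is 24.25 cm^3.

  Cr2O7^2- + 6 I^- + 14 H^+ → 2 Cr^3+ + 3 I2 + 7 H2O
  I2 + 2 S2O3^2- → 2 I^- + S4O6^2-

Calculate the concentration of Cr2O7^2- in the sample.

n(S2O3^2-) = 0.02425 × 0.1899 = 4.605 × 10^-3 mol
n(I2) = n(S2O3^2-)/2 = 2.303 × 10^-3 mol
From the 1:3 ratio, n(Cr2O7^2-) in the aliquot = 1/3 × 2.303 × 10^-3 = 7.675 × 10^-4 mol
[Cr2O7^2-] = 7.675 × 10^-4 / 0.009902 = 0.07751 mol/L

0.07751 M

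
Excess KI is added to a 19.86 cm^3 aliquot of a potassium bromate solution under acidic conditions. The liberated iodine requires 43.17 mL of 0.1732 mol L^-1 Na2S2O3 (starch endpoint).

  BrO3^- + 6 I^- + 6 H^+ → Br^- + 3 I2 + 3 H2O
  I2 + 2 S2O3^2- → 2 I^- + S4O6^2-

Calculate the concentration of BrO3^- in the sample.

n(S2O3^2-) = 0.04317 × 0.1732 = 7.477 × 10^-3 mol
n(I2) = n(S2O3^2-)/2 = 3.739 × 10^-3 mol
From the 1:3 ratio, n(BrO3^-) in the aliquot = 1/3 × 3.739 × 10^-3 = 1.246 × 10^-3 mol
[BrO3^-] = 1.246 × 10^-3 / 0.01986 = 0.06275 mol/L

0.06275 mol/L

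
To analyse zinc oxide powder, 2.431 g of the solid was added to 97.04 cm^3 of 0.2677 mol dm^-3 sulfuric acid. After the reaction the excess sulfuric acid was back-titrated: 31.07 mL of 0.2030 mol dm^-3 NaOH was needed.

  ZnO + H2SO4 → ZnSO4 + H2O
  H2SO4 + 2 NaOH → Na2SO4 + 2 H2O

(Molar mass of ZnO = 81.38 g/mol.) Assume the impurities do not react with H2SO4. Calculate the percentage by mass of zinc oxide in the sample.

n(H2SO4) added = 0.09704 × 0.2677 = 0.02598 mol
n(NaOH) used in back-titration = 0.03107 × 0.2030 = 6.307 × 10^-3 mol
From the 1:2 ratio, n(H2SO4) left over = 1/2 × 6.307 × 10^-3 = 3.154 × 10^-3 mol
n(H2SO4) consumed by analyte = 0.02598 − 3.154 × 10^-3 = 0.02282 mol
n(ZnO) = 0.02282 mol (1:1 ratio)
mass of ZnO = 0.02282 × 81.38 = 1.857 g
% ZnO = 1.857 / 2.431 × 100 = 76.41 %

76.41 %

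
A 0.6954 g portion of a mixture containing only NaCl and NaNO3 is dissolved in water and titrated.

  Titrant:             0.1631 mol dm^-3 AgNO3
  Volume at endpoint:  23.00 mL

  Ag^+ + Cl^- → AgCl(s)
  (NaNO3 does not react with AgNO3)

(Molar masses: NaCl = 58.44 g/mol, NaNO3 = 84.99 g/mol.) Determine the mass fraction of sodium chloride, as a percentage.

31.53 %

n(AgNO3) = 0.02300 × 0.1631 = 3.751 × 10^-3 mol
Let x = n(NaCl), y = n(NaNO3).
Titrant: 1x = 3.751 × 10^-3;  mass: 58.44x + 84.99y = 0.6954
Solving, x = 3.751 × 10^-3 mol, y = 5.603 × 10^-3 mol
mass of NaCl = 3.751 × 10^-3 × 58.44 = 0.2192 g
% NaCl = 0.2192 / 0.6954 × 100 = 31.53 %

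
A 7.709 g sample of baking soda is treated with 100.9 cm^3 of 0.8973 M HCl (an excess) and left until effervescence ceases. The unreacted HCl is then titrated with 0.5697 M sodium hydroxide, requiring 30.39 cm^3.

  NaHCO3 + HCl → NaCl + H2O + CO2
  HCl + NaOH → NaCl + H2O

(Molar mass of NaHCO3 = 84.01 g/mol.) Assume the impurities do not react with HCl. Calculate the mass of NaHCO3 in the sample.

6.152 g

n(HCl) added = 0.1009 × 0.8973 = 0.09054 mol
n(NaOH) used in back-titration = 0.03039 × 0.5697 = 0.01731 mol
n(HCl) left over = 0.01731 mol (1:1 ratio)
n(HCl) consumed by analyte = 0.09054 − 0.01731 = 0.07322 mol
n(NaHCO3) = 0.07322 mol (1:1 ratio)
mass of NaHCO3 = 0.07322 × 84.01 = 6.152 g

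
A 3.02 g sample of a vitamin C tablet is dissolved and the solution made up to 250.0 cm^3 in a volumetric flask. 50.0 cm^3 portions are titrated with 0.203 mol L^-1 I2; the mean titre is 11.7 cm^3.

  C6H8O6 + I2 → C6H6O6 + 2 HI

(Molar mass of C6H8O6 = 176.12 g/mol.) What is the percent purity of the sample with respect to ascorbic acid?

69.3 %

n(I2) per titration = 0.0117 × 0.203 = 2.38 × 10^-3 mol
n(C6H8O6) in each aliquot = 2.38 × 10^-3 mol (1:1 ratio)
n(C6H8O6) in the whole flask = 2.38 × 10^-3 × 250.0/50.0 = 0.0119 mol
mass of C6H8O6 = 0.0119 × 176.12 = 2.09 g
% C6H8O6 = 2.09 / 3.02 × 100 = 69.3 %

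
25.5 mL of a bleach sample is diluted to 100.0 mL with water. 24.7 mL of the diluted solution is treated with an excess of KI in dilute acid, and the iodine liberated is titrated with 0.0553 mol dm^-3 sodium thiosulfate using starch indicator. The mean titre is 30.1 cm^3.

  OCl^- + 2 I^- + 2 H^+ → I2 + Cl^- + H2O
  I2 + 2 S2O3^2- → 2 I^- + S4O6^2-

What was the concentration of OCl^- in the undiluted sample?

0.132 mol/L

n(S2O3^2-) = 0.0301 × 0.0553 = 1.66 × 10^-3 mol
n(I2) = n(S2O3^2-)/2 = 8.32 × 10^-4 mol
n(OCl^-) in the aliquot = 8.32 × 10^-4 mol (1:1 ratio)
[OCl^-]_dilute = 8.32 × 10^-4 / 0.0247 = 0.0337 mol/L
[OCl^-]_original = 0.0337 × 100.0/25.5 = 0.132 mol/L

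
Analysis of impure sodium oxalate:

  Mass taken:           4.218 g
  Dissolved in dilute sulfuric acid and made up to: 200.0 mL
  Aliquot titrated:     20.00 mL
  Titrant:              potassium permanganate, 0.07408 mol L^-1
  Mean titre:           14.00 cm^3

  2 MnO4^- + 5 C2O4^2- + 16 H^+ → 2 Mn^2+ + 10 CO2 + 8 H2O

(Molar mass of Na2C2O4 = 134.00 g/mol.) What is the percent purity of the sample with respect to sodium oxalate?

82.37 %

n(KMnO4) per titration = 0.01400 × 0.07408 = 1.037 × 10^-3 mol
From the 5:2 ratio, n(Na2C2O4) in each aliquot = 5/2 × 1.037 × 10^-3 = 2.593 × 10^-3 mol
n(Na2C2O4) in the whole flask = 2.593 × 10^-3 × 200.0/20.00 = 0.02593 mol
mass of Na2C2O4 = 0.02593 × 134.00 = 3.474 g
% Na2C2O4 = 3.474 / 4.218 × 100 = 82.37 %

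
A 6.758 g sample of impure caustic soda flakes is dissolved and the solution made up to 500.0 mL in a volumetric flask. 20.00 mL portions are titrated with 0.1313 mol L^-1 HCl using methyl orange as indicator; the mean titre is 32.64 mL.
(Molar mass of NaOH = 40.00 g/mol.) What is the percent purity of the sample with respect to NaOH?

NaOH + HCl → NaCl + H2O
n(HCl) per titration = 0.03264 × 0.1313 = 4.286 × 10^-3 mol
n(NaOH) in each aliquot = 4.286 × 10^-3 mol (1:1 ratio)
n(NaOH) in the whole flask = 4.286 × 10^-3 × 500.0/20.00 = 0.1071 mol
mass of NaOH = 0.1071 × 40.00 = 4.286 g
% NaOH = 4.286 / 6.758 × 100 = 63.42 %

63.42 %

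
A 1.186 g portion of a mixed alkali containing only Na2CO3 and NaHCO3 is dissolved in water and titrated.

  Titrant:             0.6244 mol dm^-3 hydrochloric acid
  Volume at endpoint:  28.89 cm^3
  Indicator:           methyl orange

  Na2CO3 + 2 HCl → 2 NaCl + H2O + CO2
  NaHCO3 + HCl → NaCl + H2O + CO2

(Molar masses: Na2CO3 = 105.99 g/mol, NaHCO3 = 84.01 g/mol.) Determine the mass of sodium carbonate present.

0.5629 g

n(HCl) = 0.02889 × 0.6244 = 0.01804 mol
Let x = n(Na2CO3), y = n(NaHCO3).
Titrant: 2x + 1y = 0.01804;  mass: 105.99x + 84.01y = 1.186
Solving, x = 5.311 × 10^-3 mol, y = 7.417 × 10^-3 mol
mass of Na2CO3 = 5.311 × 10^-3 × 105.99 = 0.5629 g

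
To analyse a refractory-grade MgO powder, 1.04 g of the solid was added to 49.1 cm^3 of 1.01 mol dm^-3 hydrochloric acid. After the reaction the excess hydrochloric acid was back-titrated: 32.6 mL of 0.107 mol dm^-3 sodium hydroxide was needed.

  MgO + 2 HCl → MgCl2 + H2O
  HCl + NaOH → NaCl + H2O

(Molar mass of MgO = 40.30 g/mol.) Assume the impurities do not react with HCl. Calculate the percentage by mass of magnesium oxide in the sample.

89.3 %

n(HCl) added = 0.0491 × 1.01 = 0.0496 mol
n(NaOH) used in back-titration = 0.0326 × 0.107 = 3.49 × 10^-3 mol
n(HCl) left over = 3.49 × 10^-3 mol (1:1 ratio)
n(HCl) consumed by analyte = 0.0496 − 3.49 × 10^-3 = 0.0461 mol
From the 1:2 ratio, n(MgO) = 1/2 × 0.0461 = 0.0231 mol
mass of MgO = 0.0231 × 40.30 = 0.929 g
% MgO = 0.929 / 1.04 × 100 = 89.3 %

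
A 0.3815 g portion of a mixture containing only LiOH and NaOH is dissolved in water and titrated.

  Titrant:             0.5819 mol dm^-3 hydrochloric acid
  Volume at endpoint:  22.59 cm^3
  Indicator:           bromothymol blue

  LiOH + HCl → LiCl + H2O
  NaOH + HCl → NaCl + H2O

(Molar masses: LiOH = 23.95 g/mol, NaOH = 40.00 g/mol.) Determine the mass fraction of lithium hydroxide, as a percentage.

56.44 %

n(HCl) = 0.02259 × 0.5819 = 0.01315 mol
Let x = n(LiOH), y = n(NaOH).
Titrant: 1x + 1y = 0.01315;  mass: 23.95x + 40.00y = 0.3815
Solving, x = 8.991 × 10^-3 mol, y = 4.154 × 10^-3 mol
mass of LiOH = 8.991 × 10^-3 × 23.95 = 0.2153 g
% LiOH = 0.2153 / 0.3815 × 100 = 56.44 %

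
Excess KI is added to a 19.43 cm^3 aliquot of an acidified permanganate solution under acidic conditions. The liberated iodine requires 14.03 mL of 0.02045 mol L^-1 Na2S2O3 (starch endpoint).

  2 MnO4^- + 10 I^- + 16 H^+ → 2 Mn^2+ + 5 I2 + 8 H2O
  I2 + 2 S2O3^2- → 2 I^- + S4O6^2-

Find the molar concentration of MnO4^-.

0.002953 mol/L

n(S2O3^2-) = 0.01403 × 0.02045 = 2.869 × 10^-4 mol
n(I2) = n(S2O3^2-)/2 = 1.435 × 10^-4 mol
From the 2:5 ratio, n(MnO4^-) in the aliquot = 2/5 × 1.435 × 10^-4 = 5.738 × 10^-5 mol
[MnO4^-] = 5.738 × 10^-5 / 0.01943 = 0.002953 mol/L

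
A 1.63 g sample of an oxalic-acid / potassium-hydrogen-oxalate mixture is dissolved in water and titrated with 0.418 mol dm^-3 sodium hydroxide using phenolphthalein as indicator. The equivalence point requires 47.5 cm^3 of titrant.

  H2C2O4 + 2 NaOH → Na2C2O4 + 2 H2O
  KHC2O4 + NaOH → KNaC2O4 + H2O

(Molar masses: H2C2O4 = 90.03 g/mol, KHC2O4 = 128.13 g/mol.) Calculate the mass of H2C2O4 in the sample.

n(NaOH) = 0.0475 × 0.418 = 0.0199 mol
Let x = n(H2C2O4), y = n(KHC2O4).
Titrant: 2x + 1y = 0.0199;  mass: 90.03x + 128.13y = 1.63
Solving, x = 5.50 × 10^-3 mol, y = 8.86 × 10^-3 mol
mass of H2C2O4 = 5.50 × 10^-3 × 90.03 = 0.495 g

0.495 g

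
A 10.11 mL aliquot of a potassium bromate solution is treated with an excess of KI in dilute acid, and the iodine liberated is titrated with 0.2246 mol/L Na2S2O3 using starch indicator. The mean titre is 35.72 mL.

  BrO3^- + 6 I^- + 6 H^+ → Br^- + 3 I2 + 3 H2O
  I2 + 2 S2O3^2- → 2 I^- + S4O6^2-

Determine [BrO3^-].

n(S2O3^2-) = 0.03572 × 0.2246 = 8.023 × 10^-3 mol
n(I2) = n(S2O3^2-)/2 = 4.011 × 10^-3 mol
From the 1:3 ratio, n(BrO3^-) in the aliquot = 1/3 × 4.011 × 10^-3 = 1.337 × 10^-3 mol
[BrO3^-] = 1.337 × 10^-3 / 0.01011 = 0.1323 mol/L

0.1323 mol/L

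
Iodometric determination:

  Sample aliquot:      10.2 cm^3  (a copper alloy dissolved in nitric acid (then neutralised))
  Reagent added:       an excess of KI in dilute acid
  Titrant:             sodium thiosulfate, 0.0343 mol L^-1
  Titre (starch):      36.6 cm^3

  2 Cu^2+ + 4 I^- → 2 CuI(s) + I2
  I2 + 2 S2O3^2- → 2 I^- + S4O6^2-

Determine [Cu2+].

0.123 mol/L

n(S2O3^2-) = 0.0366 × 0.0343 = 1.26 × 10^-3 mol
n(I2) = n(S2O3^2-)/2 = 6.28 × 10^-4 mol
From the 2:1 ratio, n(Cu2+) in the aliquot = 2/1 × 6.28 × 10^-4 = 1.26 × 10^-3 mol
[Cu2+] = 1.26 × 10^-3 / 0.0102 = 0.123 mol/L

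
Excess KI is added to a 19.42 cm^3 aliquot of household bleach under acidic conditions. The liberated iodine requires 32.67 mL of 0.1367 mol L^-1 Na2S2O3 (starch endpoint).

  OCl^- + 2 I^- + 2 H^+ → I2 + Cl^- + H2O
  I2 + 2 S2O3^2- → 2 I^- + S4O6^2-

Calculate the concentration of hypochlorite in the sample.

0.1150 mol/L

n(S2O3^2-) = 0.03267 × 0.1367 = 4.466 × 10^-3 mol
n(I2) = n(S2O3^2-)/2 = 2.233 × 10^-3 mol
n(OCl^-) in the aliquot = 2.233 × 10^-3 mol (1:1 ratio)
[OCl^-] = 2.233 × 10^-3 / 0.01942 = 0.1150 mol/L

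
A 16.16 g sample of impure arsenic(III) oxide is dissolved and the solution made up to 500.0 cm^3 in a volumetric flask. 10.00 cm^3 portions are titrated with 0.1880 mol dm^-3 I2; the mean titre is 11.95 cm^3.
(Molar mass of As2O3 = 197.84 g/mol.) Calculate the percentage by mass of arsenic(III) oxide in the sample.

As2O3 + 2 I2 + 2 H2O → As2O5 + 4 HI
n(I2) per titration = 0.01195 × 0.1880 = 2.247 × 10^-3 mol
From the 1:2 ratio, n(As2O3) in each aliquot = 1/2 × 2.247 × 10^-3 = 1.123 × 10^-3 mol
n(As2O3) in the whole flask = 1.123 × 10^-3 × 500.0/10.00 = 0.05616 mol
mass of As2O3 = 0.05616 × 197.84 = 11.11 g
% As2O3 = 11.11 / 16.16 × 100 = 68.76 %

68.76 %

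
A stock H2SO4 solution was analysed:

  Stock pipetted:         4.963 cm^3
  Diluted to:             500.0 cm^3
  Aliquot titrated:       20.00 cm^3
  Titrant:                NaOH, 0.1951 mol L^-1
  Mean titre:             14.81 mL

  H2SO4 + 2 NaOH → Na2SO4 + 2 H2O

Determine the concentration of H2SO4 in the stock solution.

n(NaOH) = 0.01481 × 0.1951 = 2.889 × 10^-3 mol
From the 1:2 ratio, n(H2SO4) in the aliquot = 1/2 × 2.889 × 10^-3 = 1.445 × 10^-3 mol
[H2SO4]_dilute = 1.445 × 10^-3 / 0.02000 = 0.07224 mol/L
Dilution factor = 500.0 / 4.963 = 100.7
[H2SO4]_stock = 0.07224 × 100.7 = 7.277 mol/L

7.277 mol/L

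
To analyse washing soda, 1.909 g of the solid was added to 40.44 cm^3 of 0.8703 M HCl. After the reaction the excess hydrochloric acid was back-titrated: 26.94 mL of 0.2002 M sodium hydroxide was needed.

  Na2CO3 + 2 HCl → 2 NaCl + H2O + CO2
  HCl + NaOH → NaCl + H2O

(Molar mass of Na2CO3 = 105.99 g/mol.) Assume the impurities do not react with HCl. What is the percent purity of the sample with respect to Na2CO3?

82.73 %

n(HCl) added = 0.04044 × 0.8703 = 0.03519 mol
n(NaOH) used in back-titration = 0.02694 × 0.2002 = 5.393 × 10^-3 mol
n(HCl) left over = 5.393 × 10^-3 mol (1:1 ratio)
n(HCl) consumed by analyte = 0.03519 − 5.393 × 10^-3 = 0.02980 mol
From the 1:2 ratio, n(Na2CO3) = 1/2 × 0.02980 = 0.01490 mol
mass of Na2CO3 = 0.01490 × 105.99 = 1.579 g
% Na2CO3 = 1.579 / 1.909 × 100 = 82.73 %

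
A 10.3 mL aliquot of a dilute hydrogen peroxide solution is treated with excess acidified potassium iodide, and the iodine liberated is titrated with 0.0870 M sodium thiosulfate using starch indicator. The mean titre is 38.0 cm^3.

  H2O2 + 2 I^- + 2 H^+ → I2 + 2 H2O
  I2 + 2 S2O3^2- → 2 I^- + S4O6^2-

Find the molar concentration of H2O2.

n(S2O3^2-) = 0.0380 × 0.0870 = 3.31 × 10^-3 mol
n(I2) = n(S2O3^2-)/2 = 1.65 × 10^-3 mol
n(H2O2) in the aliquot = 1.65 × 10^-3 mol (1:1 ratio)
[H2O2] = 1.65 × 10^-3 / 0.0103 = 0.160 mol/L

0.160 M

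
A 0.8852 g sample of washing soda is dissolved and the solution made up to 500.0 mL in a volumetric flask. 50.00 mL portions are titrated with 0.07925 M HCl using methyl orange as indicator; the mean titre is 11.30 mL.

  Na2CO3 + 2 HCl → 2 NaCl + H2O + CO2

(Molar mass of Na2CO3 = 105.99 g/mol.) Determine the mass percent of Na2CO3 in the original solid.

53.61 %

n(HCl) per titration = 0.01130 × 0.07925 = 8.955 × 10^-4 mol
From the 1:2 ratio, n(Na2CO3) in each aliquot = 1/2 × 8.955 × 10^-4 = 4.478 × 10^-4 mol
n(Na2CO3) in the whole flask = 4.478 × 10^-4 × 500.0/50.00 = 4.478 × 10^-3 mol
mass of Na2CO3 = 4.478 × 10^-3 × 105.99 = 0.4746 g
% Na2CO3 = 0.4746 / 0.8852 × 100 = 53.61 %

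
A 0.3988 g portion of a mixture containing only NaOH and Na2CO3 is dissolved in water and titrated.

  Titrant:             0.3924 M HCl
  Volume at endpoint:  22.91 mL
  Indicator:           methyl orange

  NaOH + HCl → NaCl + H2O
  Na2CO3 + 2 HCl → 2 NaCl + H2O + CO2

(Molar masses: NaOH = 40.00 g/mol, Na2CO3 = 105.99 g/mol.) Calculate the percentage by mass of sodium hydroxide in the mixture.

n(HCl) = 0.02291 × 0.3924 = 8.990 × 10^-3 mol
Let x = n(NaOH), y = n(Na2CO3).
Titrant: 1x + 2y = 8.990 × 10^-3;  mass: 40.00x + 105.99y = 0.3988
Solving, x = 5.973 × 10^-3 mol, y = 1.508 × 10^-3 mol
mass of NaOH = 5.973 × 10^-3 × 40.00 = 0.2389 g
% NaOH = 0.2389 / 0.3988 × 100 = 59.91 %

59.91 %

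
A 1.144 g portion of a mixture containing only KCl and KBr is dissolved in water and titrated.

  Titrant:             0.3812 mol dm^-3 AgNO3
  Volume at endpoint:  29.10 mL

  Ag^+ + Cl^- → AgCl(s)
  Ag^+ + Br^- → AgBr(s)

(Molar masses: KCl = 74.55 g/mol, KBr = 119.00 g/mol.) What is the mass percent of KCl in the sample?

25.81 %

n(AgNO3) = 0.02910 × 0.3812 = 0.01109 mol
Let x = n(KCl), y = n(KBr).
Titrant: 1x + 1y = 0.01109;  mass: 74.55x + 119.00y = 1.144
Solving, x = 3.961 × 10^-3 mol, y = 7.132 × 10^-3 mol
mass of KCl = 3.961 × 10^-3 × 74.55 = 0.2953 g
% KCl = 0.2953 / 1.144 × 100 = 25.81 %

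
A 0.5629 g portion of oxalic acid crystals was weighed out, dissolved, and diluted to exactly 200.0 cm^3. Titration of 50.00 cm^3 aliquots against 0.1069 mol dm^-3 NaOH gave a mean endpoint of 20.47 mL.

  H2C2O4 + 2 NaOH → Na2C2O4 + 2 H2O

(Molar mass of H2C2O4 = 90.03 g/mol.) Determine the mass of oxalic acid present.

n(NaOH) per titration = 0.02047 × 0.1069 = 2.188 × 10^-3 mol
From the 1:2 ratio, n(H2C2O4) in each aliquot = 1/2 × 2.188 × 10^-3 = 1.094 × 10^-3 mol
n(H2C2O4) in the whole flask = 1.094 × 10^-3 × 200.0/50.00 = 4.376 × 10^-3 mol
mass of H2C2O4 = 4.376 × 10^-3 × 90.03 = 0.3940 g

0.3940 g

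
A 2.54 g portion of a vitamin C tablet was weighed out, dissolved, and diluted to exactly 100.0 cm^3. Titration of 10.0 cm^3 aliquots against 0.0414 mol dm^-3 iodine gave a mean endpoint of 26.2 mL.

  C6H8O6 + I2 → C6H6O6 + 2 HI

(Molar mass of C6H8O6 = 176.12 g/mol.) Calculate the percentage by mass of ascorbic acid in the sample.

75.2 %

n(I2) per titration = 0.0262 × 0.0414 = 1.08 × 10^-3 mol
n(C6H8O6) in each aliquot = 1.08 × 10^-3 mol (1:1 ratio)
n(C6H8O6) in the whole flask = 1.08 × 10^-3 × 100.0/10.0 = 0.0108 mol
mass of C6H8O6 = 0.0108 × 176.12 = 1.91 g
% C6H8O6 = 1.91 / 2.54 × 100 = 75.2 %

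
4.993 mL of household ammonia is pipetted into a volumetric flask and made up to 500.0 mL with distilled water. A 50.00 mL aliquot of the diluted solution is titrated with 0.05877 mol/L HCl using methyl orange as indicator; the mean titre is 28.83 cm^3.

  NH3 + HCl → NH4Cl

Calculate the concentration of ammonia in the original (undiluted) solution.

3.393 mol/L

n(HCl) = 0.02883 × 0.05877 = 1.694 × 10^-3 mol
n(NH3) in the aliquot = 1.694 × 10^-3 mol (1:1 ratio)
[NH3]_dilute = 1.694 × 10^-3 / 0.05000 = 0.03389 mol/L
Dilution factor = 500.0 / 4.993 = 100.1
[NH3]_stock = 0.03389 × 100.1 = 3.393 mol/L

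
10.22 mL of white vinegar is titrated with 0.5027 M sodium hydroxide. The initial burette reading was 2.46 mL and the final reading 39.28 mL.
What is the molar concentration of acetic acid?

1.811 M

CH3COOH + NaOH → CH3COONa + H2O
n(NaOH) = 0.03682 L × 0.5027 mol/L = 0.01851 mol
n(CH3COOH) = 0.01851 mol (1:1 mole ratio)
[CH3COOH] = 0.01851 mol / 0.01022 L = 1.811 mol/L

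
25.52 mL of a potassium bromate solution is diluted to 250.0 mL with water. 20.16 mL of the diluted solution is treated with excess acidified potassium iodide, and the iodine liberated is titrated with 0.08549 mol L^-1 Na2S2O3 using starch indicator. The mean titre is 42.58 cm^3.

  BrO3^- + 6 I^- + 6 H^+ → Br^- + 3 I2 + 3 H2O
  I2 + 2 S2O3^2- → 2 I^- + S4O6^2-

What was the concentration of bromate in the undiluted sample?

n(S2O3^2-) = 0.04258 × 0.08549 = 3.640 × 10^-3 mol
n(I2) = n(S2O3^2-)/2 = 1.820 × 10^-3 mol
From the 1:3 ratio, n(BrO3^-) in the aliquot = 1/3 × 1.820 × 10^-3 = 6.067 × 10^-4 mol
[BrO3^-]_dilute = 6.067 × 10^-4 / 0.02016 = 0.03009 mol/L
[BrO3^-]_original = 0.03009 × 250.0/25.52 = 0.2948 mol/L

0.2948 mol/L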